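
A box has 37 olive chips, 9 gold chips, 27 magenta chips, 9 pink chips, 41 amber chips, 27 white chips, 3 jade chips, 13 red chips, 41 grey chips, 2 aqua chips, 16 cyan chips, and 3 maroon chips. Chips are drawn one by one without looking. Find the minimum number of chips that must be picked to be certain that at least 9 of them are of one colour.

81

An adversary could hand out at most 8 chips per colour (jade, aqua, maroon run out sooner): 8 + 8 + 8 + 8 + 8 + 8 + 3 + 8 + 8 + 2 + 8 + 3 = 80 chips and still no colour has 9.
One more chip lands in a colour already at 8, so 81 draws are enough and 80 are not.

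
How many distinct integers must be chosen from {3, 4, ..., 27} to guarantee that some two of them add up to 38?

18

A set avoiding the sum 38 can contain at most one of each pair {x, 38−x}, plus the 9 elements whose complement lies outside the range or equal to its own complement.
The integers 3, …, 19 (17 of them) are such a set: any two sum to at least 3+4 = 7 and at most 18+19 = 37 < 38.
By pigeonhole, any 18th integer completes one of the 8 pairs, so 18 choices force a sum of 38.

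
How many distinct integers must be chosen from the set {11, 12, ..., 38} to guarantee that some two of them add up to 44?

18

Two chosen integers sum to 44 exactly when both halves of some pair {x, 44−x} with 11 ≤ x ≤ 44−x ≤ 33 are chosen — 11 such pairs.
The remaining 6 elements (those with no distinct partner in range) can never complete a 44-sum, so the worst case takes all of them and one from each pair: 6 + 11 = 17.
The 18th integer has to be the second member of some pair, so 17 + 1 = 18.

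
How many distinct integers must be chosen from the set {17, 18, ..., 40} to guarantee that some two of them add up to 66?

18

Two chosen integers sum to 66 exactly when both halves of some pair {x, 66−x} with 26 ≤ x ≤ 66−x ≤ 40 are chosen — 7 such pairs.
The remaining 10 elements (those with no distinct partner in range) can never complete a 66-sum, so the worst case takes all of them and one from each pair: 10 + 7 = 17.
By the pigeonhole principle, the 18th integer has to be the second member of some pair, so 17 + 1 = 18.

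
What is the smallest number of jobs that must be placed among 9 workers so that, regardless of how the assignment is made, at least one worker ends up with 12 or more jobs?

100

With 99 jobs one could put exactly 11 in each of the 9 workers, and no worker would reach 12.
By pigeonhole, one more job must land in a worker that already has 11, giving it 12.
So 9 × 11 + 1 = 100 jobs are required.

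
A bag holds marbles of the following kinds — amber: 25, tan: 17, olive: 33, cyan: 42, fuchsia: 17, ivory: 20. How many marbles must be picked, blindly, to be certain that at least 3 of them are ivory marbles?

In the worst case for collecting ivory marbles, every non-ivory marble comes out first.
There are 25 + 17 + 33 + 42 + 17 = 134 non-ivory marbles altogether.
After those, each further marble must be ivory, so 134 + 3 = 137 draws guarantee 3 ivory marbles.

137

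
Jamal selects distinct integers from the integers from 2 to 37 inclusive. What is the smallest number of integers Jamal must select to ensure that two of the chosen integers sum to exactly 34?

Two chosen integers sum to 34 exactly when both halves of some pair {x, 34−x} with 2 ≤ x ≤ 34−x ≤ 32 are chosen — 15 such pairs.
The remaining 6 elements (those with no distinct partner in range) can never complete a 34-sum, so the worst case takes all of them and one from each pair: 6 + 15 = 21.
The 22nd integer has to be the second member of some pair, so 21 + 1 = 22.

22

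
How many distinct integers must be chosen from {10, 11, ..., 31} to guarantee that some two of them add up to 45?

Group the elements by complementary pair {x, 45−x}: {14,31}, {15,30}, {16,29}, …, giving 9 two-element pairs and 4 integers whose partner 45−x falls outside [10,31].
By pigeonhole, treating each of those 13 groups as a pigeonhole, one can pick one integer per group — 13 integers — with no two summing to 45.
The 14th integer lands in an occupied pair, forcing a sum of 45.

14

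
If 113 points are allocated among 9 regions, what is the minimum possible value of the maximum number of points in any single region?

By the pigeonhole principle, the 9 regions are the holes and the 113 points are the pigeons.
If every region held at most 12 points, the total would be at most 9 × 12 = 108, which is less than 113.
So some region holds at least ⌈113/9⌉ = 13 points.

13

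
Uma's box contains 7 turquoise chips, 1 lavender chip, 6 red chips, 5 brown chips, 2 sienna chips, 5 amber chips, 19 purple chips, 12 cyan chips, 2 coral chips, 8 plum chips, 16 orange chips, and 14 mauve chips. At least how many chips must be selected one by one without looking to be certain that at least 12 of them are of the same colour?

81

By the pigeonhole principle, the 12 colours are the holes; the chips drawn are the pigeons.
To avoid 12 of any one colour, the worst case takes at most 11 of each colour, or every chip of a colour that has fewer than 11.
That gives 7 + 1 + 6 + 5 + 2 + 5 + 11 + 11 + 2 + 8 + 11 + 11 = 80 chips with no colour reaching 12.
The next chip forces some colour to 12, so 80 + 1 = 81.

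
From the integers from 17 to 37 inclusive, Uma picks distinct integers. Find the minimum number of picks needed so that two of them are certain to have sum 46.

16

Group the elements by complementary pair {x, 46−x}: {17,29}, {18,28}, {19,27}, …, giving 6 two-element pairs, the single value 23 (it cannot pair with itself since the integers are distinct), and 8 integers whose partner 46−x falls outside [17,37].
Treating each of those 15 groups as a pigeonhole, one can pick one integer per group — 15 integers — with no two summing to 46.
The 16th integer lands in an occupied pair, forcing a sum of 46.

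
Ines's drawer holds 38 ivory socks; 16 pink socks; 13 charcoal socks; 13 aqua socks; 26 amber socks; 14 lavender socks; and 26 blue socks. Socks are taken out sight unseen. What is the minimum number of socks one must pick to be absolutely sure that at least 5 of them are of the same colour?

The 7 colours are the holes; the socks drawn are the pigeons.
To avoid 5 of any one colour, the worst case takes at most 4 of each colour.
That gives 4 + 4 + 4 + 4 + 4 + 4 + 4 = 28 socks with no colour reaching 5.
The next sock forces some colour to 5, so 28 + 1 = 29.

29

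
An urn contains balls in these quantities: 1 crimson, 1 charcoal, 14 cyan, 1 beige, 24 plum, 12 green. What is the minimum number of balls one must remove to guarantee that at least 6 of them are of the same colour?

Put each drawn ball into a box by colour. The largest draw with every box below 6 takes min(count, 5) from each colour; colours with fewer than 5 contribute all they have.
Σ min(cᵢ, 5) = 1 + 1 + 5 + 1 + 5 + 5 = 18.
Draw number 18 + 1 = 19 must push one box to 6.

19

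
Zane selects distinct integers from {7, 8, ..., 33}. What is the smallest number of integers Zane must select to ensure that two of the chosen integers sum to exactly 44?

Two chosen integers sum to 44 exactly when both halves of some pair {x, 44−x} with 11 ≤ x ≤ 44−x ≤ 33 are chosen — 11 such pairs.
The remaining 5 elements (those with no distinct partner in range) can never complete a 44-sum, so the worst case takes all of them and one from each pair: 5 + 11 = 16.
The 17th integer has to be the second member of some pair, so 16 + 1 = 17.

17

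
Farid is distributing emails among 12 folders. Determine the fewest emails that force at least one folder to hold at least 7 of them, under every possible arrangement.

With 72 emails one could put exactly 6 in each of the 12 folders, and no folder would reach 7.
One more email must land in a folder that already has 6, giving it 7.
So 12 × 6 + 1 = 73 emails are required.

73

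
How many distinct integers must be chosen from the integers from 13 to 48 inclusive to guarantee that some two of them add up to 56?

22

Group the elements by complementary pair {x, 56−x}: {13,43}, {14,42}, {15,41}, …, giving 15 two-element pairs, the single value 28 (it cannot pair with itself since the integers are distinct), and 5 integers whose partner 56−x falls outside [13,48].
Treating each of those 21 groups as a pigeonhole, one can pick one integer per group — 21 integers — with no two summing to 56.
The 22nd integer lands in an occupied pair, forcing a sum of 56.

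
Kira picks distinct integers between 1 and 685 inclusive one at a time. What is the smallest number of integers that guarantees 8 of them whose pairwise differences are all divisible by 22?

Integers whose pairwise differences are multiples of 22 are exactly those sharing a remainder mod 22. The 22 residue classes mod 22 are the pigeonholes.
With 154 integers one could put 7 in each residue class and have no class reach 8.
The 155th integer pushes some class to 8, so 22·7 + 1 = 155.

155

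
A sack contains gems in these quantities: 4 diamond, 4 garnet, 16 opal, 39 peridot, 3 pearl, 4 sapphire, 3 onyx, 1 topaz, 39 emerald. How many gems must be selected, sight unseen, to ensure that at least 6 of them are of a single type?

An adversary could hand out at most 5 gems per type (6 types run out sooner): 4 + 4 + 5 + 5 + 3 + 4 + 3 + 1 + 5 = 34 gems and still no type has 6.
By the pigeonhole principle, one more gem lands in a type already at 5, so 35 draws are enough and 34 are not.

35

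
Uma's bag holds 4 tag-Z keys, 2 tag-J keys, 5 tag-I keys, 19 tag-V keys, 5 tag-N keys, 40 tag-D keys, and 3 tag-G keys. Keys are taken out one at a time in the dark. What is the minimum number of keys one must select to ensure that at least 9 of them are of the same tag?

36

An adversary could hand out at most 8 keys per tag (5 tags run out sooner): 4 + 2 + 5 + 8 + 5 + 8 + 3 = 35 keys and still no tag has 9.
By the pigeonhole principle, one more key lands in a tag already at 8, so 36 draws are enough and 35 are not.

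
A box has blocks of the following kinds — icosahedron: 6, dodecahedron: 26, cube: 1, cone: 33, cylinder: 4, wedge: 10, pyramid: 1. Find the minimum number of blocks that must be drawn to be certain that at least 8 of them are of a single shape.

34

The 7 shapes are the holes; the blocks drawn are the pigeons.
To avoid 8 of any one shape, the worst case takes at most 7 of each shape, or every block of a shape that has fewer than 7.
That gives 6 + 7 + 1 + 7 + 4 + 7 + 1 = 33 blocks with no shape reaching 8.
The next block forces some shape to 8, so 33 + 1 = 34.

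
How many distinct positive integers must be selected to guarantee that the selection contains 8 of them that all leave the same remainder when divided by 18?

Pigeonhole: the 18 residue classes mod 18 are the pigeonholes.
With 126 integers one could put 7 in each residue class and have no class reach 8.
The 127th integer pushes some class to 8, so 18·7 + 1 = 127.

127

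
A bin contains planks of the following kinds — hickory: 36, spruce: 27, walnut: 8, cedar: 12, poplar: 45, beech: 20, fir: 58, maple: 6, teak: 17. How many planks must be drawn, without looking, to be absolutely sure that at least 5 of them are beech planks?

In the worst case for collecting beech planks, every non-beech plank comes out first.
There are 36 + 27 + 8 + 12 + 45 + 58 + 6 + 17 = 209 non-beech planks altogether.
After those, each further plank must be beech, so 209 + 5 = 214 draws guarantee 5 beech planks.

214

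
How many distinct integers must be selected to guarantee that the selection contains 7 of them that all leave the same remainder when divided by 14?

By the pigeonhole principle, the 14 residue classes mod 14 are the pigeonholes.
With 84 integers one could put 6 in each residue class and have no class reach 7.
The 85th integer pushes some class to 7, so 14·6 + 1 = 85.

85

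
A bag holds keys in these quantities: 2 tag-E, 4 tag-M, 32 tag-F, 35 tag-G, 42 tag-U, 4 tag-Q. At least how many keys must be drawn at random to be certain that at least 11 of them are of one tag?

An adversary could hand out at most 10 keys per tag (tag-E, tag-M, tag-Q run out sooner): 2 + 4 + 10 + 10 + 10 + 4 = 40 keys and still no tag has 11.
By pigeonhole, one more key lands in a tag already at 10, so 41 draws are enough and 40 are not.

41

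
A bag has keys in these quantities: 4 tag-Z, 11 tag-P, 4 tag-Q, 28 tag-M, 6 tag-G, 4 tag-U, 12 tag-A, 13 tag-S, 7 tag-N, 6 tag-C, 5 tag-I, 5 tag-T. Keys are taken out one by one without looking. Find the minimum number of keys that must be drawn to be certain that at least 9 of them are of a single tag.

An adversary could hand out at most 8 keys per tag (8 tags run out sooner): 4 + 8 + 4 + 8 + 6 + 4 + 8 + 8 + 7 + 6 + 5 + 5 = 73 keys and still no tag has 9.
By the pigeonhole principle, one more key lands in a tag already at 8, so 74 draws are enough and 73 are not.

74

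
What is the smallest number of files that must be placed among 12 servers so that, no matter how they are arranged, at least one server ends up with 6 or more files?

61

With 60 files one could put exactly 5 in each of the 12 servers, and no server would reach 6.
One more file must land in a server that already has 5, giving it 6.
So 12 × 5 + 1 = 61 files are required.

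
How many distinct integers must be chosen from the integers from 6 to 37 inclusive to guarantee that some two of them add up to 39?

Two chosen integers sum to 39 exactly when both halves of some pair {x, 39−x} with 6 ≤ x ≤ 39−x ≤ 33 are chosen — 14 such pairs.
The remaining 4 elements (those with no distinct partner in range) can never complete a 39-sum, so the worst case takes all of them and one from each pair: 4 + 14 = 18.
The 19th integer has to be the second member of some pair, so 18 + 1 = 19.

19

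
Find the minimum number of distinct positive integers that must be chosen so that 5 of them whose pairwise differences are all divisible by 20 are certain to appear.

Integers whose pairwise differences are multiples of 20 are exactly those sharing a remainder mod 20. The 20 residue classes mod 20 are the pigeonholes.
With 80 integers one could put 4 in each residue class and have no class reach 5.
The 81st integer pushes some class to 5, so 20·4 + 1 = 81.

81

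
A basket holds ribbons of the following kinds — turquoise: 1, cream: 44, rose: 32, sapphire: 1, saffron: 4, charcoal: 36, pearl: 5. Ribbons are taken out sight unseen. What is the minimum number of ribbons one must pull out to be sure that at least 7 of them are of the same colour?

30

An adversary could hand out at most 6 ribbons per colour (4 colours run out sooner): 1 + 6 + 6 + 1 + 4 + 6 + 5 = 29 ribbons and still no colour has 7.
By pigeonhole, one more ribbon lands in a colour already at 6, so 30 draws are enough and 29 are not.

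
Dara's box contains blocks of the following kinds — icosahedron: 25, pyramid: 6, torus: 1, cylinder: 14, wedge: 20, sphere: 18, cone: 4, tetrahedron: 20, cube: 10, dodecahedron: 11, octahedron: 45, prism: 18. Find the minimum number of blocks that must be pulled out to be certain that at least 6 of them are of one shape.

By the pigeonhole principle, the 12 shapes are the holes; the blocks drawn are the pigeons.
To avoid 6 of any one shape, the worst case takes at most 5 of each shape, or every block of a shape that has fewer than 5.
That gives 5 + 5 + 1 + 5 + 5 + 5 + 4 + 5 + 5 + 5 + 5 + 5 = 55 blocks with no shape reaching 6.
The next block forces some shape to 6, so 55 + 1 = 56.

56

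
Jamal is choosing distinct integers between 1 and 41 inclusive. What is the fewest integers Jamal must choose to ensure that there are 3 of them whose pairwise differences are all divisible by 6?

Integers whose pairwise differences are multiples of 6 are exactly those sharing a remainder mod 6. The 6 residue classes mod 6 are the pigeonholes.
With 12 integers one could put 2 in each residue class and have no class reach 3.
The 13th integer pushes some class to 3, so 6·2 + 1 = 13.

13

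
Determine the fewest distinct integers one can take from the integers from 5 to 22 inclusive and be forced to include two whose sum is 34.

A set avoiding the sum 34 can contain at most one of each pair {x, 34−x}, plus the 8 elements whose complement lies outside the range or equal to its own complement.
The integers 5, …, 17 (13 of them) are such a set: any two sum to at least 5+6 = 11 and at most 16+17 = 33 < 34.
By the pigeonhole principle, any 14th integer completes one of the 5 pairs, so 14 choices force a sum of 34.

14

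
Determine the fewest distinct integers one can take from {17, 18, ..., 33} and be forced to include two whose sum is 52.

11

Two chosen integers sum to 52 exactly when both halves of some pair {x, 52−x} with 19 ≤ x ≤ 52−x ≤ 33 are chosen — 7 such pairs.
The remaining 3 elements (those with no distinct partner in range) can never complete a 52-sum, so the worst case takes all of them and one from each pair: 3 + 7 = 10.
Pigeonhole: the 11th integer has to be the second member of some pair, so 10 + 1 = 11.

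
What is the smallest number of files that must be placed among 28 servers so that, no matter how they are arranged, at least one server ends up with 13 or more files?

With 336 files one could put exactly 12 in each of the 28 servers, and no server would reach 13.
One more file must land in a server that already has 12, giving it 13.
So 28 × 12 + 1 = 337 files are required.

337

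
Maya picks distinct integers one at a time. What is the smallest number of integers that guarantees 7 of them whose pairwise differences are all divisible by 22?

Integers whose pairwise differences are multiples of 22 are exactly those sharing a remainder mod 22. By pigeonhole, the 22 residue classes mod 22 are the pigeonholes.
With 132 integers one could put 6 in each residue class and have no class reach 7.
The 133rd integer pushes some class to 7, so 22·6 + 1 = 133.

133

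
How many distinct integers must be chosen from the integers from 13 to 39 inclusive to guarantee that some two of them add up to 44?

Group the elements by complementary pair {x, 44−x}: {13,31}, {14,30}, {15,29}, …, giving 9 two-element pairs, the single value 22 (it cannot pair with itself since the integers are distinct), and 8 integers whose partner 44−x falls outside [13,39].
By the pigeonhole principle, treating each of those 18 groups as a pigeonhole, one can pick one integer per group — 18 integers — with no two summing to 44.
The 19th integer lands in an occupied pair, forcing a sum of 44.

19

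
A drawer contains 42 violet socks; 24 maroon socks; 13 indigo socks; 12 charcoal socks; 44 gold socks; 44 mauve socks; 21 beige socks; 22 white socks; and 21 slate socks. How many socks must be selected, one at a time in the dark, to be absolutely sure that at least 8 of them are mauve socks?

In the worst case for collecting mauve socks, every non-mauve sock comes out first.
There are 42 + 24 + 13 + 12 + 44 + 21 + 22 + 21 = 199 non-mauve socks altogether.
After those, each further sock must be mauve, so 199 + 8 = 207 draws guarantee 8 mauve socks.

207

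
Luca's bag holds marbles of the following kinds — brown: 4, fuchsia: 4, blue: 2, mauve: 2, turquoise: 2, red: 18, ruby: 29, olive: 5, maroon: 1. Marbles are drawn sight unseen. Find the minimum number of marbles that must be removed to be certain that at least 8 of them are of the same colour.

By pigeonhole, put each drawn marble into a box by colour. The largest draw with every box below 8 takes min(count, 7) from each colour; colours with fewer than 7 contribute all they have.
Σ min(cᵢ, 7) = 4 + 4 + 2 + 2 + 2 + 7 + 7 + 5 + 1 = 34.
Draw number 34 + 1 = 35 must push one box to 8.

35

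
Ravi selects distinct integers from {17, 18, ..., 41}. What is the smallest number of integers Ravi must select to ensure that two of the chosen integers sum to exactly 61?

15

Two chosen integers sum to 61 exactly when both halves of some pair {x, 61−x} with 20 ≤ x ≤ 61−x ≤ 41 are chosen — 11 such pairs.
The remaining 3 elements (those with no distinct partner in range) can never complete a 61-sum, so the worst case takes all of them and one from each pair: 3 + 11 = 14.
By the pigeonhole principle, the 15th integer has to be the second member of some pair, so 14 + 1 = 15.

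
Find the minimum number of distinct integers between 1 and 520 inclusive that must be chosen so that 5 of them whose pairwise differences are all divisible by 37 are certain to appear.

149

Integers whose pairwise differences are multiples of 37 are exactly those sharing a remainder mod 37. The 37 residue classes mod 37 are the pigeonholes.
With 148 integers one could put 4 in each residue class and have no class reach 5.
The 149th integer pushes some class to 5, so 37·4 + 1 = 149.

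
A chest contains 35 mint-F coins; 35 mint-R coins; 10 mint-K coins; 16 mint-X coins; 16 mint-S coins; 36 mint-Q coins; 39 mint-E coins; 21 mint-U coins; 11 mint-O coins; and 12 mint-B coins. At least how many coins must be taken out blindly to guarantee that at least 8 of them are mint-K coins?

In the worst case for collecting mint-K coins, every non-mint-K coin comes out first.
There are 35 + 35 + 16 + 16 + 36 + 39 + 21 + 11 + 12 = 221 non-mint-K coins altogether.
After those, each further coin must be mint-K, so 221 + 8 = 229 draws guarantee 8 mint-K coins.

229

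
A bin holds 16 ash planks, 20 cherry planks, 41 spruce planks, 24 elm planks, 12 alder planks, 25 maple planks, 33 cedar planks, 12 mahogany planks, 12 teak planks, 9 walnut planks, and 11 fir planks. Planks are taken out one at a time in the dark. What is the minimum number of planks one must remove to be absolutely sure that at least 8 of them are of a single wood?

The 11 woods are the holes; the planks drawn are the pigeons.
To avoid 8 of any one wood, the worst case takes at most 7 of each wood.
That gives 7 + 7 + 7 + 7 + 7 + 7 + 7 + 7 + 7 + 7 + 7 = 77 planks with no wood reaching 8.
The next plank forces some wood to 8, so 77 + 1 = 78.

78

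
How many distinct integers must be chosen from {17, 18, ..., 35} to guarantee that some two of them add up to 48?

Two chosen integers sum to 48 exactly when both halves of some pair {x, 48−x} with 17 ≤ x ≤ 48−x ≤ 31 are chosen — 7 such pairs.
The remaining 5 elements (those with no distinct partner in range) can never complete a 48-sum, so the worst case takes all of them and one from each pair: 5 + 7 = 12.
By pigeonhole, the 13th integer has to be the second member of some pair, so 12 + 1 = 13.

13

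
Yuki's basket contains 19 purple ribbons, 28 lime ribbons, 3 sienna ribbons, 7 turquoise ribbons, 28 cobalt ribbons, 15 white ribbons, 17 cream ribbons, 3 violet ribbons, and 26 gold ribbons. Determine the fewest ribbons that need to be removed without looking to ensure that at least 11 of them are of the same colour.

74

Put each drawn ribbon into a box by colour. The largest draw with every box below 11 takes min(count, 10) from each colour; colours with fewer than 10 contribute all they have.
Σ min(cᵢ, 10) = 10 + 10 + 3 + 7 + 10 + 10 + 10 + 3 + 10 = 73.
Draw number 73 + 1 = 74 must push one box to 11.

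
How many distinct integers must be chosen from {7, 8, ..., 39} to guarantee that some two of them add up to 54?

22

A set avoiding the sum 54 can contain at most one of each pair {x, 54−x}, plus the 9 elements whose complement lies outside the range or equal to its own complement.
The integers 7, …, 27 (21 of them) are such a set: any two sum to at least 7+8 = 15 and at most 26+27 = 53 < 54.
Any 22nd integer completes one of the 12 pairs, so 22 choices force a sum of 54.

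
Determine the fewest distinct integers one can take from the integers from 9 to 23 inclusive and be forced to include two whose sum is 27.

Two chosen integers sum to 27 exactly when both halves of some pair {x, 27−x} with 9 ≤ x ≤ 27−x ≤ 18 are chosen — 5 such pairs.
The remaining 5 elements (those with no distinct partner in range) can never complete a 27-sum, so the worst case takes all of them and one from each pair: 5 + 5 = 10.
By pigeonhole, the 11th integer has to be the second member of some pair, so 10 + 1 = 11.

11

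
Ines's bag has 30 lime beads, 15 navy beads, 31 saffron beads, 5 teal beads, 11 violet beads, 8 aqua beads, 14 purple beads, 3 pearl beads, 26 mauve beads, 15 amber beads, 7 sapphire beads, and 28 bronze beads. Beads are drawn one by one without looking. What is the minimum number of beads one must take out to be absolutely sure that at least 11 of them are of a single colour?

Put each drawn bead into a box by colour. The largest draw with every box below 11 takes min(count, 10) from each colour; colours with fewer than 10 contribute all they have.
Σ min(cᵢ, 10) = 10 + 10 + 10 + 5 + 10 + 8 + 10 + 3 + 10 + 10 + 7 + 10 = 103.
Draw number 103 + 1 = 104 must push one box to 11.

104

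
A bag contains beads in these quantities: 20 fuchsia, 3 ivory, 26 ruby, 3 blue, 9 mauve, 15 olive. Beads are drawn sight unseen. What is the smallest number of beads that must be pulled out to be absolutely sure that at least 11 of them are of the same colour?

By the pigeonhole principle, put each drawn bead into a box by colour. The largest draw with every box below 11 takes min(count, 10) from each colour; colours with fewer than 10 contribute all they have.
Σ min(cᵢ, 10) = 10 + 3 + 10 + 3 + 9 + 10 = 45.
Draw number 45 + 1 = 46 must push one box to 11.

46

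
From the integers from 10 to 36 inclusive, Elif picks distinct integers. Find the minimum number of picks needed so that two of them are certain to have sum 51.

17

A set avoiding the sum 51 can contain at most one of each pair {x, 51−x}, plus the 5 elements whose complement lies outside the range.
The integers 10, …, 25 (16 of them) are such a set: any two sum to at least 10+11 = 21 and at most 24+25 = 49 < 51.
By pigeonhole, any 17th integer completes one of the 11 pairs, so 17 choices force a sum of 51.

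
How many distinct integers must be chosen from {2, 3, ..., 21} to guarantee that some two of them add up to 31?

Group the elements by complementary pair {x, 31−x}: {10,21}, {11,20}, {12,19}, …, giving 6 two-element pairs and 8 integers whose partner 31−x falls outside [2,21].
Treating each of those 14 groups as a pigeonhole, one can pick one integer per group — 14 integers — with no two summing to 31.
The 15th integer lands in an occupied pair, forcing a sum of 31.

15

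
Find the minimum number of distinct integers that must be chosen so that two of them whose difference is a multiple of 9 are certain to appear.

10

Integers whose pairwise differences are multiples of 9 are exactly those sharing a remainder mod 9. The 9 residue classes mod 9 are the pigeonholes.
With 9 integers one could put 1 in each residue class and have no class reach 2.
The 10th integer pushes some class to 2, so 9·1 + 1 = 10.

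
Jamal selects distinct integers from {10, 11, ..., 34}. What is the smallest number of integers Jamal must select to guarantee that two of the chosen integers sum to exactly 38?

A set avoiding the sum 38 can contain at most one of each pair {x, 38−x}, plus the 7 elements whose complement lies outside the range or equal to its own complement.
The integers 19, …, 34 (16 of them) are such a set: any two sum to at least 19+20 = 39 > 38.
Pigeonhole: any 17th integer completes one of the 9 pairs, so 17 choices force a sum of 38.

17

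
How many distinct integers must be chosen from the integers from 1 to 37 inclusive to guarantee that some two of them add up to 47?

Two chosen integers sum to 47 exactly when both halves of some pair {x, 47−x} with 10 ≤ x ≤ 47−x ≤ 37 are chosen — 14 such pairs.
The remaining 9 elements (those with no distinct partner in range) can never complete a 47-sum, so the worst case takes all of them and one from each pair: 9 + 14 = 23.
The 24th integer has to be the second member of some pair, so 23 + 1 = 24.

24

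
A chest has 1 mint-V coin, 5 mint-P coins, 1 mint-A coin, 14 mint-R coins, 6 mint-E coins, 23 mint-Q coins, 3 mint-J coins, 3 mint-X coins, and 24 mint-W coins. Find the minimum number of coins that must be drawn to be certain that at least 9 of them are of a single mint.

Pigeonhole: put each drawn coin into a box by mint. The largest draw with every box below 9 takes min(count, 8) from each mint; mints with fewer than 8 contribute all they have.
Σ min(cᵢ, 8) = 1 + 5 + 1 + 8 + 6 + 8 + 3 + 3 + 8 = 43.
Draw number 43 + 1 = 44 must push one box to 9.

44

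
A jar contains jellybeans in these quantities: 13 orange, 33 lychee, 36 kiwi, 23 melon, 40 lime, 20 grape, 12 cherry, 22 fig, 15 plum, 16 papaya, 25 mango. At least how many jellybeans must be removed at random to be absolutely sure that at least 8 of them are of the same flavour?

78

Pigeonhole: the 11 flavours are the holes; the jellybeans drawn are the pigeons.
To avoid 8 of any one flavour, the worst case takes at most 7 of each flavour.
That gives 7 + 7 + 7 + 7 + 7 + 7 + 7 + 7 + 7 + 7 + 7 = 77 jellybeans with no flavour reaching 8.
The next jellybean forces some flavour to 8, so 77 + 1 = 78.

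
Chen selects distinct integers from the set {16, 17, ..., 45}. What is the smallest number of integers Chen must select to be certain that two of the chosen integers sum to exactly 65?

18

A set avoiding the sum 65 can contain at most one of each pair {x, 65−x}, plus the 4 elements whose complement lies outside the range.
The integers 16, …, 32 (17 of them) are such a set: any two sum to at least 16+17 = 33 and at most 31+32 = 63 < 65.
Any 18th integer completes one of the 13 pairs, so 18 choices force a sum of 65.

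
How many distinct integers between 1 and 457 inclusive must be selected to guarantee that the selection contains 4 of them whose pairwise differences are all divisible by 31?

94

Integers whose pairwise differences are multiples of 31 are exactly those sharing a remainder mod 31. The 31 residue classes mod 31 are the pigeonholes.
With 93 integers one could put 3 in each residue class and have no class reach 4.
The 94th integer pushes some class to 4, so 31·3 + 1 = 94.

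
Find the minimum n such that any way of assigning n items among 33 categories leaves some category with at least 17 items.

With 528 items one could put exactly 16 in each of the 33 categories, and no category would reach 17.
One more item must land in a category that already has 16, giving it 17.
So 33 × 16 + 1 = 529 items are required.

529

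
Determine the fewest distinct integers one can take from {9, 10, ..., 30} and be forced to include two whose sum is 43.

Two chosen integers sum to 43 exactly when both halves of some pair {x, 43−x} with 13 ≤ x ≤ 43−x ≤ 30 are chosen — 9 such pairs.
The remaining 4 elements (those with no distinct partner in range) can never complete a 43-sum, so the worst case takes all of them and one from each pair: 4 + 9 = 13.
By pigeonhole, the 14th integer has to be the second member of some pair, so 13 + 1 = 14.

14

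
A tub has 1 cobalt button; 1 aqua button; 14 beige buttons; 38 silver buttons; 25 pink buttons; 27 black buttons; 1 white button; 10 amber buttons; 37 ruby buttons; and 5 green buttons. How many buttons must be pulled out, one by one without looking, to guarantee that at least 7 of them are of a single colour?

45

The 10 colours are the holes; the buttons drawn are the pigeons.
To avoid 7 of any one colour, the worst case takes at most 6 of each colour, or every button of a colour that has fewer than 6.
That gives 1 + 1 + 6 + 6 + 6 + 6 + 1 + 6 + 6 + 5 = 44 buttons with no colour reaching 7.
The next button forces some colour to 7, so 44 + 1 = 45.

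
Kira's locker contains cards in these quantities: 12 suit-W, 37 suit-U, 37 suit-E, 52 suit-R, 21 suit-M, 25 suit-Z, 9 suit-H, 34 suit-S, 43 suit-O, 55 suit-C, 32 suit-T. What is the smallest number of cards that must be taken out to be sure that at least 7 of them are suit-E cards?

In the worst case for collecting suit-E cards, every non-suit-E card comes out first.
There are 12 + 37 + 52 + 21 + 25 + 9 + 34 + 43 + 55 + 32 = 320 non-suit-E cards altogether.
After those, each further card must be suit-E, so 320 + 7 = 327 draws guarantee 7 suit-E cards.

327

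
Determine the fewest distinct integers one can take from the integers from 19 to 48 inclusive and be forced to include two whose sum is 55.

22

Group the elements by complementary pair {x, 55−x}: {19,36}, {20,35}, {21,34}, …, giving 9 two-element pairs and 12 integers whose partner 55−x falls outside [19,48].
Treating each of those 21 groups as a pigeonhole, one can pick one integer per group — 21 integers — with no two summing to 55.
The 22nd integer lands in an occupied pair, forcing a sum of 55.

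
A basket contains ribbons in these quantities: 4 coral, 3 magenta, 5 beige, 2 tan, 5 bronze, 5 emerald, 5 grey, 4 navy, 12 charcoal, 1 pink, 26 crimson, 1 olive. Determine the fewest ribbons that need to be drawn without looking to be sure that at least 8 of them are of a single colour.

50

Put each drawn ribbon into a box by colour. The largest draw with every box below 8 takes min(count, 7) from each colour; colours with fewer than 7 contribute all they have.
Σ min(cᵢ, 7) = 4 + 3 + 5 + 2 + 5 + 5 + 5 + 4 + 7 + 1 + 7 + 1 = 49.
Draw number 49 + 1 = 50 must push one box to 8.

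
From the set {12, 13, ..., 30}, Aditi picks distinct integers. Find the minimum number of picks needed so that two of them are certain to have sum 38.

Two chosen integers sum to 38 exactly when both halves of some pair {x, 38−x} with 12 ≤ x ≤ 38−x ≤ 26 are chosen — 7 such pairs.
The remaining 5 elements (those with no distinct partner in range) can never complete a 38-sum, so the worst case takes all of them and one from each pair: 5 + 7 = 12.
The 13th integer has to be the second member of some pair, so 12 + 1 = 13.

13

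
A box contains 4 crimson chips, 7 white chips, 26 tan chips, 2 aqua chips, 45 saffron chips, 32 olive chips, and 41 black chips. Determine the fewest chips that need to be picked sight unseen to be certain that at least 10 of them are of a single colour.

50

Pigeonhole: the 7 colours are the holes; the chips drawn are the pigeons.
To avoid 10 of any one colour, the worst case takes at most 9 of each colour, or every chip of a colour that has fewer than 9.
That gives 4 + 7 + 9 + 2 + 9 + 9 + 9 = 49 chips with no colour reaching 10.
The next chip forces some colour to 10, so 49 + 1 = 50.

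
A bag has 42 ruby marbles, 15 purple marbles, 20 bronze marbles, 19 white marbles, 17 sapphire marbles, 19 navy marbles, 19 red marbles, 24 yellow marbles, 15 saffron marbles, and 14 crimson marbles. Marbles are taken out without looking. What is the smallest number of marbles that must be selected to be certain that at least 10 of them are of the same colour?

The 10 colours are the holes; the marbles drawn are the pigeons.
To avoid 10 of any one colour, the worst case takes at most 9 of each colour.
That gives 9 + 9 + 9 + 9 + 9 + 9 + 9 + 9 + 9 + 9 = 90 marbles with no colour reaching 10.
The next marble forces some colour to 10, so 90 + 1 = 91.

91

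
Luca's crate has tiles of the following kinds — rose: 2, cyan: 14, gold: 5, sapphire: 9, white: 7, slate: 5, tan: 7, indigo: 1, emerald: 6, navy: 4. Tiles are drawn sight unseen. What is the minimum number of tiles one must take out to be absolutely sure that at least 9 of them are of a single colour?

54

The 10 colours are the holes; the tiles drawn are the pigeons.
To avoid 9 of any one colour, the worst case takes at most 8 of each colour, or every tile of a colour that has fewer than 8.
That gives 2 + 8 + 5 + 8 + 7 + 5 + 7 + 1 + 6 + 4 = 53 tiles with no colour reaching 9.
The next tile forces some colour to 9, so 53 + 1 = 54.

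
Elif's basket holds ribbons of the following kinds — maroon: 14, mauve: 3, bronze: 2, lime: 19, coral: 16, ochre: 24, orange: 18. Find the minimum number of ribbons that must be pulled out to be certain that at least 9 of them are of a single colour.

46

By the pigeonhole principle, put each drawn ribbon into a box by colour. The largest draw with every box below 9 takes min(count, 8) from each colour; colours with fewer than 8 contribute all they have.
Σ min(cᵢ, 8) = 8 + 3 + 2 + 8 + 8 + 8 + 8 = 45.
Draw number 45 + 1 = 46 must push one box to 9.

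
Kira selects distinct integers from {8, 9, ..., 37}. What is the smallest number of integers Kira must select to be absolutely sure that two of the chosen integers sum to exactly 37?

20

Group the elements by complementary pair {x, 37−x}: {8,29}, {9,28}, {10,27}, …, giving 11 two-element pairs and 8 integers whose partner 37−x falls outside [8,37].
By the pigeonhole principle, treating each of those 19 groups as a pigeonhole, one can pick one integer per group — 19 integers — with no two summing to 37.
The 20th integer lands in an occupied pair, forcing a sum of 37.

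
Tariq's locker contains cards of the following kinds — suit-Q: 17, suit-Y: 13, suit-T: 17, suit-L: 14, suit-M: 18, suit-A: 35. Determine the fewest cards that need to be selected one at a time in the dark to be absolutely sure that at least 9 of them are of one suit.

Pigeonhole: the 6 suits are the holes; the cards drawn are the pigeons.
To avoid 9 of any one suit, the worst case takes at most 8 of each suit.
That gives 8 + 8 + 8 + 8 + 8 + 8 = 48 cards with no suit reaching 9.
The next card forces some suit to 9, so 48 + 1 = 49.

49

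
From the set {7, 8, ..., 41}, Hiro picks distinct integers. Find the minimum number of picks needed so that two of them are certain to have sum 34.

26

Two chosen integers sum to 34 exactly when both halves of some pair {x, 34−x} with 7 ≤ x ≤ 34−x ≤ 27 are chosen — 10 such pairs.
The remaining 15 elements (those with no distinct partner in range) can never complete a 34-sum, so the worst case takes all of them and one from each pair: 15 + 10 = 25.
By pigeonhole, the 26th integer has to be the second member of some pair, so 25 + 1 = 26.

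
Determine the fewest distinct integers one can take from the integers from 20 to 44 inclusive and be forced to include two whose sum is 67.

15

Group the elements by complementary pair {x, 67−x}: {23,44}, {24,43}, {25,42}, …, giving 11 two-element pairs and 3 integers whose partner 67−x falls outside [20,44].
Treating each of those 14 groups as a pigeonhole, one can pick one integer per group — 14 integers — with no two summing to 67.
The 15th integer lands in an occupied pair, forcing a sum of 67.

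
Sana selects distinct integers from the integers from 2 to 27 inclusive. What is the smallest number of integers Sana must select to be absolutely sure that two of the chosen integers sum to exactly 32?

Group the elements by complementary pair {x, 32−x}: {5,27}, {6,26}, {7,25}, …, giving 11 two-element pairs, the single value 16 (it cannot pair with itself since the integers are distinct), and 3 integers whose partner 32−x falls outside [2,27].
Pigeonhole: treating each of those 15 groups as a pigeonhole, one can pick one integer per group — 15 integers — with no two summing to 32.
The 16th integer lands in an occupied pair, forcing a sum of 32.

16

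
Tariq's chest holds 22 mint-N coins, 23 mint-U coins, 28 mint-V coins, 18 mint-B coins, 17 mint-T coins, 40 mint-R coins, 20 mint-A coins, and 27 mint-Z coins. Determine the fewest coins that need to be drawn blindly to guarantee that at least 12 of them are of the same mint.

89

An adversary could hand out at most 11 coins per mint: 11 + 11 + 11 + 11 + 11 + 11 + 11 + 11 = 88 coins and still no mint has 12.
One more coin lands in a mint already at 11, so 89 draws are enough and 88 are not.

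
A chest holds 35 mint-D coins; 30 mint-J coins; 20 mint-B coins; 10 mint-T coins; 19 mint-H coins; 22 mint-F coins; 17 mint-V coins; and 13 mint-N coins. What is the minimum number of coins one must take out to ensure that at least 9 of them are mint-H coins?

156

In the worst case for collecting mint-H coins, every non-mint-H coin comes out first.
There are 35 + 30 + 20 + 10 + 22 + 17 + 13 = 147 non-mint-H coins altogether.
After those, each further coin must be mint-H, so 147 + 9 = 156 draws guarantee 9 mint-H coins.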